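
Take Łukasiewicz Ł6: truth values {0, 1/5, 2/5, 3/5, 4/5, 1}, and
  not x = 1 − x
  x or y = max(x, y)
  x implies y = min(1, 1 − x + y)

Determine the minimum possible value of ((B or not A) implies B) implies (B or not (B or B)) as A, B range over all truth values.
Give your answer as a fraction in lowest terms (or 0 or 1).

Take A = 2/5, B = 3/5:
not A = not 2/5 = 3/5
B or not A = 3/5 or 3/5 = 3/5
(B or not A) implies B = 3/5 implies 3/5 = 1
B or B = 3/5 or 3/5 = 3/5
not (B or B) = not 3/5 = 2/5
B or not (B or B) = 3/5 or 2/5 = 3/5
((B or not A) implies B) implies (B or not (B or B)) = 1 implies 3/5 = 3/5
No assignment yields a value below 3/5, so this is the minimum.

3/5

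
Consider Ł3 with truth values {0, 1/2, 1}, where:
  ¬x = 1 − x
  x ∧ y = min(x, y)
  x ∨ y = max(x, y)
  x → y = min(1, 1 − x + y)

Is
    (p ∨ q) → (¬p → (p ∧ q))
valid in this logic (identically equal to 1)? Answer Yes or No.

Counterexample: take p = 0, q = 1/2.
p ∨ q = 0 ∨ 1/2 = 1/2
¬p = ¬0 = 1
p ∧ q = 0 ∧ 1/2 = 0
¬p → (p ∧ q) = 1 → 0 = 0
(p ∨ q) → (¬p → (p ∧ q)) = 1/2 → 0 = 1/2
This gives 1/2 ≠ 1.

No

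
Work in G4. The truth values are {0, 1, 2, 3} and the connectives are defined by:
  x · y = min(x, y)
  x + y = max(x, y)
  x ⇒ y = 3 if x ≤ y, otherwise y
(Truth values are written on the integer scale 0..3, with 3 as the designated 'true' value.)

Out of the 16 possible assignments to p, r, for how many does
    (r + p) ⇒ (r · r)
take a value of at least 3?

10

p = 0, r = 0 ↦ 3  ≥
p = 0, r = 1 ↦ 3  ≥
p = 0, r = 2 ↦ 3  ≥
p = 0, r = 3 ↦ 3  ≥
p = 1, r = 0 ↦ 0  <
p = 1, r = 1 ↦ 3  ≥
p = 1, r = 2 ↦ 3  ≥
p = 1, r = 3 ↦ 3  ≥
p = 2, r = 0 ↦ 0  <
p = 2, r = 1 ↦ 1  <
p = 2, r = 2 ↦ 3  ≥
p = 2, r = 3 ↦ 3  ≥
p = 3, r = 0 ↦ 0  <
p = 3, r = 1 ↦ 1  <
p = 3, r = 2 ↦ 2  <
p = 3, r = 3 ↦ 3  ≥
So 10 of the 16 assignments meet the threshold.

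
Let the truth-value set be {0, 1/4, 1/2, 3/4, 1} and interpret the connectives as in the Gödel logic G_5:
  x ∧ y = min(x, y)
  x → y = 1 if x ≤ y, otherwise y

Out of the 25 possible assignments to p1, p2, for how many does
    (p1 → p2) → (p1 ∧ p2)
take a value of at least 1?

value 1: 11 assignments (counts)
value 3/4: 2 assignments
value 1/2: 3 assignments
value 1/4: 4 assignments
value 0: 5 assignments
So 11 of the 25 assignments meet the threshold.

11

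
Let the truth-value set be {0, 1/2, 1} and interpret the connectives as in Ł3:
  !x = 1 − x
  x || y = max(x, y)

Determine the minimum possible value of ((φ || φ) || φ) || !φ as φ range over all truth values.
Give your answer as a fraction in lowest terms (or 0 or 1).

1/2

Take φ = 1/2:
φ || φ = 1/2 || 1/2 = 1/2
(φ || φ) || φ = 1/2 || 1/2 = 1/2
!φ = !1/2 = 1/2
((φ || φ) || φ) || !φ = 1/2 || 1/2 = 1/2
No assignment yields a value below 1/2, so this is the minimum.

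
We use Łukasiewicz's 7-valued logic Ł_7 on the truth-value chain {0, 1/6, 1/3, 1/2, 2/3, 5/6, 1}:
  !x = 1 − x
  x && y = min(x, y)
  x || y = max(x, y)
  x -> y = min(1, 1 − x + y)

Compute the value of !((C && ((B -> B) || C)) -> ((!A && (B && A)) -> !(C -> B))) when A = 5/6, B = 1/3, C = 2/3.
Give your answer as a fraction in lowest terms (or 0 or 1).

B -> B = 1/3 -> 1/3 = 1
(B -> B) || C = 1 || 2/3 = 1
C && ((B -> B) || C) = 2/3 && 1 = 2/3
!A = !5/6 = 1/6
B && A = 1/3 && 5/6 = 1/3
!A && (B && A) = 1/6 && 1/3 = 1/6
C -> B = 2/3 -> 1/3 = 2/3
!(C -> B) = !2/3 = 1/3
(!A && (B && A)) -> !(C -> B) = 1/6 -> 1/3 = 1
(C && ((B -> B) || C)) -> ((!A && (B && A)) -> !(C -> B)) = 2/3 -> 1 = 1
!((C && ((B -> B) || C)) -> ((!A && (B && A)) -> !(C -> B))) = !1 = 0

0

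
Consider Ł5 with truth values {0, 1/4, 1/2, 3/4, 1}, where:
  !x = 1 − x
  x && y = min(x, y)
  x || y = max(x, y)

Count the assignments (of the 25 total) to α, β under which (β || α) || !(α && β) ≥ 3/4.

value 1: 16 assignments (counts)
value 3/4: 8 assignments (counts)
value 1/2: 1 assignment
So 24 of the 25 assignments meet the threshold.

24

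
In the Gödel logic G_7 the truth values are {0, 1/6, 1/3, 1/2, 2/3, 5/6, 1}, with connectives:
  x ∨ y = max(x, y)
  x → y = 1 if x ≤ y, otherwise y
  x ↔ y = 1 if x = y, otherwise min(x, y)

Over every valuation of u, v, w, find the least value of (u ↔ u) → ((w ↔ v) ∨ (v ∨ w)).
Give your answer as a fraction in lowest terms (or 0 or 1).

Take u = 0, v = 0, w = 1/6:
u ↔ u = 0 ↔ 0 = 1
w ↔ v = 1/6 ↔ 0 = 0
v ∨ w = 0 ∨ 1/6 = 1/6
(w ↔ v) ∨ (v ∨ w) = 0 ∨ 1/6 = 1/6
(u ↔ u) → ((w ↔ v) ∨ (v ∨ w)) = 1 → 1/6 = 1/6
No assignment yields a value below 1/6, so this is the minimum.

1/6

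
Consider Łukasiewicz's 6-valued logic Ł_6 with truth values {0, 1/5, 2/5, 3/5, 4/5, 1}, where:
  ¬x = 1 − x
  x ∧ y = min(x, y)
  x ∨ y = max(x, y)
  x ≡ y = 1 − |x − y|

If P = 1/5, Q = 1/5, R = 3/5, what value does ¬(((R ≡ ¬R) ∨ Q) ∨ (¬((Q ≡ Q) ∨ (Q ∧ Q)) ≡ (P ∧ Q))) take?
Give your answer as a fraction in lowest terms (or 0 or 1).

1/5

¬R = ¬3/5 = 2/5
R ≡ ¬R = 3/5 ≡ 2/5 = 4/5
(R ≡ ¬R) ∨ Q = 4/5 ∨ 1/5 = 4/5
Q ≡ Q = 1/5 ≡ 1/5 = 1
Q ∧ Q = 1/5 ∧ 1/5 = 1/5
(Q ≡ Q) ∨ (Q ∧ Q) = 1 ∨ 1/5 = 1
¬((Q ≡ Q) ∨ (Q ∧ Q)) = ¬1 = 0
P ∧ Q = 1/5 ∧ 1/5 = 1/5
¬((Q ≡ Q) ∨ (Q ∧ Q)) ≡ (P ∧ Q) = 0 ≡ 1/5 = 4/5
((R ≡ ¬R) ∨ Q) ∨ (¬((Q ≡ Q) ∨ (Q ∧ Q)) ≡ (P ∧ Q)) = 4/5 ∨ 4/5 = 4/5
¬(((R ≡ ¬R) ∨ Q) ∨ (¬((Q ≡ Q) ∨ (Q ∧ Q)) ≡ (P ∧ Q))) = ¬4/5 = 1/5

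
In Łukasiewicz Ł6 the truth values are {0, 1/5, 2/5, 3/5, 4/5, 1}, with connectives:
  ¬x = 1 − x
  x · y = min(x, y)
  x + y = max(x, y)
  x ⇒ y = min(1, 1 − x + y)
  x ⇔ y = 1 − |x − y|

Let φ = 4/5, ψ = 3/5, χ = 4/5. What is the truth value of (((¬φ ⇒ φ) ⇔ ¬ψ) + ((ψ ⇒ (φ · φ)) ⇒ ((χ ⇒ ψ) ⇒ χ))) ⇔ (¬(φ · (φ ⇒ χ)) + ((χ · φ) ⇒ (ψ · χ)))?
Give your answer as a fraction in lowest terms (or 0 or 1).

¬φ = ¬4/5 = 1/5
¬φ ⇒ φ = 1/5 ⇒ 4/5 = 1
¬ψ = ¬3/5 = 2/5
(¬φ ⇒ φ) ⇔ ¬ψ = 1 ⇔ 2/5 = 2/5
φ · φ = 4/5 · 4/5 = 4/5
ψ ⇒ (φ · φ) = 3/5 ⇒ 4/5 = 1
χ ⇒ ψ = 4/5 ⇒ 3/5 = 4/5
(χ ⇒ ψ) ⇒ χ = 4/5 ⇒ 4/5 = 1
(ψ ⇒ (φ · φ)) ⇒ ((χ ⇒ ψ) ⇒ χ) = 1 ⇒ 1 = 1
((¬φ ⇒ φ) ⇔ ¬ψ) + ((ψ ⇒ (φ · φ)) ⇒ ((χ ⇒ ψ) ⇒ χ)) = 2/5 + 1 = 1
φ ⇒ χ = 4/5 ⇒ 4/5 = 1
φ · (φ ⇒ χ) = 4/5 · 1 = 4/5
¬(φ · (φ ⇒ χ)) = ¬4/5 = 1/5
χ · φ = 4/5 · 4/5 = 4/5
ψ · χ = 3/5 · 4/5 = 3/5
(χ · φ) ⇒ (ψ · χ) = 4/5 ⇒ 3/5 = 4/5
¬(φ · (φ ⇒ χ)) + ((χ · φ) ⇒ (ψ · χ)) = 1/5 + 4/5 = 4/5
(((¬φ ⇒ φ) ⇔ ¬ψ) + ((ψ ⇒ (φ · φ)) ⇒ ((χ ⇒ ψ) ⇒ χ))) ⇔ (¬(φ · (φ ⇒ χ)) + ((χ · φ) ⇒ (ψ · χ))) = 1 ⇔ 4/5 = 4/5

4/5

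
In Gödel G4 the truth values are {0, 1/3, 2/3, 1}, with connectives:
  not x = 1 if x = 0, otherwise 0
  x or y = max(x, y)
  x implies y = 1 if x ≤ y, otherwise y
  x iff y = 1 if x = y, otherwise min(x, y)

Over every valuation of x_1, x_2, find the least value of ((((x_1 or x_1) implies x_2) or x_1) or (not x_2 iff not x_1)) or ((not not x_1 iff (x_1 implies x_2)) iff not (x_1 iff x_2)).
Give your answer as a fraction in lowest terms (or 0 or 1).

Take x_1 = 1/3, x_2 = 0:
x_1 or x_1 = 1/3 or 1/3 = 1/3
(x_1 or x_1) implies x_2 = 1/3 implies 0 = 0
((x_1 or x_1) implies x_2) or x_1 = 0 or 1/3 = 1/3
not x_2 = not 0 = 1
not x_1 = not 1/3 = 0
not x_2 iff not x_1 = 1 iff 0 = 0
(((x_1 or x_1) implies x_2) or x_1) or (not x_2 iff not x_1) = 1/3 or 0 = 1/3
not x_1 = not 1/3 = 0
not not x_1 = not 0 = 1
x_1 implies x_2 = 1/3 implies 0 = 0
not not x_1 iff (x_1 implies x_2) = 1 iff 0 = 0
x_1 iff x_2 = 1/3 iff 0 = 0
not (x_1 iff x_2) = not 0 = 1
(not not x_1 iff (x_1 implies x_2)) iff not (x_1 iff x_2) = 0 iff 1 = 0
((((x_1 or x_1) implies x_2) or x_1) or (not x_2 iff not x_1)) or ((not not x_1 iff (x_1 implies x_2)) iff not (x_1 iff x_2)) = 1/3 or 0 = 1/3
No assignment yields a value below 1/3, so this is the minimum.

1/3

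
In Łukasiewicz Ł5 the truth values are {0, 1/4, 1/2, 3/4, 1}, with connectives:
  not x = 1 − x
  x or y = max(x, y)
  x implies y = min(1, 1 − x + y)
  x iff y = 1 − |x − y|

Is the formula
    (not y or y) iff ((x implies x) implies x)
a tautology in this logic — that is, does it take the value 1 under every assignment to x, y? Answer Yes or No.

No

Counterexample: take x = 0, y = 0.
not y = not 0 = 1
not y or y = 1 or 0 = 1
x implies x = 0 implies 0 = 1
(x implies x) implies x = 1 implies 0 = 0
(not y or y) iff ((x implies x) implies x) = 1 iff 0 = 0
This gives 0 ≠ 1.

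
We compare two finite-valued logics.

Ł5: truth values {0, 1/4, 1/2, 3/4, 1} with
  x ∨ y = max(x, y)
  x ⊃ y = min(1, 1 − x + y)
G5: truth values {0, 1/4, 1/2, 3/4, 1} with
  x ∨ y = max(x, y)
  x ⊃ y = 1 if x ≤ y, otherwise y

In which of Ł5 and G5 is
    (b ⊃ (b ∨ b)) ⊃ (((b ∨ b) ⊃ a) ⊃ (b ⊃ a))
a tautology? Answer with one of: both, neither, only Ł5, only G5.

both

In Ł5: every assignment gives 1 — tautology.
In G5: every assignment gives 1 — tautology.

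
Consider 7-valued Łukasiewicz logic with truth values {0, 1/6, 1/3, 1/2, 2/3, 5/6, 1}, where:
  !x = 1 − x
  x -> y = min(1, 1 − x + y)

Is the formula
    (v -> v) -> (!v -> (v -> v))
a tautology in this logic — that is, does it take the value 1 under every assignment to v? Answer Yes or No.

Yes

v = 0 ↦ 1
v = 1/6 ↦ 1
v = 1/3 ↦ 1
v = 1/2 ↦ 1
v = 2/3 ↦ 1
v = 5/6 ↦ 1
v = 1 ↦ 1
Every assignment gives a value ≥ 1.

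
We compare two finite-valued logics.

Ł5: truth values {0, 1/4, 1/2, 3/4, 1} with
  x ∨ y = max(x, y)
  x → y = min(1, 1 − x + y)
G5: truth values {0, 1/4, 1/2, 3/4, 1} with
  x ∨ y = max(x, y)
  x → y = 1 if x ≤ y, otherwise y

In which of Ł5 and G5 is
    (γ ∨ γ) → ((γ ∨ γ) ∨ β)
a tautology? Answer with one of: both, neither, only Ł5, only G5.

In Ł5: every assignment gives 1 — tautology.
In G5: every assignment gives 1 — tautology.

both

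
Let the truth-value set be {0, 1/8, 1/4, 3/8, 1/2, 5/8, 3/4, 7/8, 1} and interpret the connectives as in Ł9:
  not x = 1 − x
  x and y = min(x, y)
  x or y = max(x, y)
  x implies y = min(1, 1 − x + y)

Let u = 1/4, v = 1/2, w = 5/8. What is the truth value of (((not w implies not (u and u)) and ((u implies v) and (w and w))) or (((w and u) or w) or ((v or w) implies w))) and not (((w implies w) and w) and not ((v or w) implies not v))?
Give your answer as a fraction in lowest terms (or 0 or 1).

7/8

not w = not 5/8 = 3/8
u and u = 1/4 and 1/4 = 1/4
not (u and u) = not 1/4 = 3/4
not w implies not (u and u) = 3/8 implies 3/4 = 1
u implies v = 1/4 implies 1/2 = 1
w and w = 5/8 and 5/8 = 5/8
(u implies v) and (w and w) = 1 and 5/8 = 5/8
(not w implies not (u and u)) and ((u implies v) and (w and w)) = 1 and 5/8 = 5/8
w and u = 5/8 and 1/4 = 1/4
(w and u) or w = 1/4 or 5/8 = 5/8
v or w = 1/2 or 5/8 = 5/8
(v or w) implies w = 5/8 implies 5/8 = 1
((w and u) or w) or ((v or w) implies w) = 5/8 or 1 = 1
((not w implies not (u and u)) and ((u implies v) and (w and w))) or (((w and u) or w) or ((v or w) implies w)) = 5/8 or 1 = 1
w implies w = 5/8 implies 5/8 = 1
(w implies w) and w = 1 and 5/8 = 5/8
v or w = 1/2 or 5/8 = 5/8
not v = not 1/2 = 1/2
(v or w) implies not v = 5/8 implies 1/2 = 7/8
not ((v or w) implies not v) = not 7/8 = 1/8
((w implies w) and w) and not ((v or w) implies not v) = 5/8 and 1/8 = 1/8
not (((w implies w) and w) and not ((v or w) implies not v)) = not 1/8 = 7/8
(((not w implies not (u and u)) and ((u implies v) and (w and w))) or (((w and u) or w) or ((v or w) implies w))) and not (((w implies w) and w) and not ((v or w) implies not v)) = 1 and 7/8 = 7/8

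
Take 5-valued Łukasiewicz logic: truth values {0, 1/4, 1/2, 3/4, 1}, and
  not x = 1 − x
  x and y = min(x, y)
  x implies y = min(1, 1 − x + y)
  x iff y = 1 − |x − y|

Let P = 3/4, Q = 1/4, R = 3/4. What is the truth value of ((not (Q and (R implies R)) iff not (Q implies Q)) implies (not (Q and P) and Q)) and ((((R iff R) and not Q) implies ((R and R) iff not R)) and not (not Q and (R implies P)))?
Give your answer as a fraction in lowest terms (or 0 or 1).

R implies R = 3/4 implies 3/4 = 1
Q and (R implies R) = 1/4 and 1 = 1/4
not (Q and (R implies R)) = not 1/4 = 3/4
Q implies Q = 1/4 implies 1/4 = 1
not (Q implies Q) = not 1 = 0
not (Q and (R implies R)) iff not (Q implies Q) = 3/4 iff 0 = 1/4
Q and P = 1/4 and 3/4 = 1/4
not (Q and P) = not 1/4 = 3/4
not (Q and P) and Q = 3/4 and 1/4 = 1/4
(not (Q and (R implies R)) iff not (Q implies Q)) implies (not (Q and P) and Q) = 1/4 implies 1/4 = 1
R iff R = 3/4 iff 3/4 = 1
not Q = not 1/4 = 3/4
(R iff R) and not Q = 1 and 3/4 = 3/4
R and R = 3/4 and 3/4 = 3/4
not R = not 3/4 = 1/4
(R and R) iff not R = 3/4 iff 1/4 = 1/2
((R iff R) and not Q) implies ((R and R) iff not R) = 3/4 implies 1/2 = 3/4
not Q = not 1/4 = 3/4
R implies P = 3/4 implies 3/4 = 1
not Q and (R implies P) = 3/4 and 1 = 3/4
not (not Q and (R implies P)) = not 3/4 = 1/4
(((R iff R) and not Q) implies ((R and R) iff not R)) and not (not Q and (R implies P)) = 3/4 and 1/4 = 1/4
((not (Q and (R implies R)) iff not (Q implies Q)) implies (not (Q and P) and Q)) and ((((R iff R) and not Q) implies ((R and R) iff not R)) and not (not Q and (R implies P))) = 1 and 1/4 = 1/4

1/4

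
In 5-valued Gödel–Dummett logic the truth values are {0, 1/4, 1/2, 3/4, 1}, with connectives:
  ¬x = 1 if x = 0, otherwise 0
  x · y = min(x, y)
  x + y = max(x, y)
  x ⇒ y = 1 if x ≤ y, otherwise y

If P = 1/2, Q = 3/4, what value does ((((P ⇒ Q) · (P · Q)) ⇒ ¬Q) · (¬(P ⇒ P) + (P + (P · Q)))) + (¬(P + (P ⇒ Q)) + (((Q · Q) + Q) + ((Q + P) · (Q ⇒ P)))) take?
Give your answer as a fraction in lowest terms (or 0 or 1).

3/4

P ⇒ Q = 1/2 ⇒ 3/4 = 1
P · Q = 1/2 · 3/4 = 1/2
(P ⇒ Q) · (P · Q) = 1 · 1/2 = 1/2
¬Q = ¬3/4 = 0
((P ⇒ Q) · (P · Q)) ⇒ ¬Q = 1/2 ⇒ 0 = 0
P ⇒ P = 1/2 ⇒ 1/2 = 1
¬(P ⇒ P) = ¬1 = 0
P · Q = 1/2 · 3/4 = 1/2
P + (P · Q) = 1/2 + 1/2 = 1/2
¬(P ⇒ P) + (P + (P · Q)) = 0 + 1/2 = 1/2
(((P ⇒ Q) · (P · Q)) ⇒ ¬Q) · (¬(P ⇒ P) + (P + (P · Q))) = 0 · 1/2 = 0
P ⇒ Q = 1/2 ⇒ 3/4 = 1
P + (P ⇒ Q) = 1/2 + 1 = 1
¬(P + (P ⇒ Q)) = ¬1 = 0
Q · Q = 3/4 · 3/4 = 3/4
(Q · Q) + Q = 3/4 + 3/4 = 3/4
Q + P = 3/4 + 1/2 = 3/4
Q ⇒ P = 3/4 ⇒ 1/2 = 1/2
(Q + P) · (Q ⇒ P) = 3/4 · 1/2 = 1/2
((Q · Q) + Q) + ((Q + P) · (Q ⇒ P)) = 3/4 + 1/2 = 3/4
¬(P + (P ⇒ Q)) + (((Q · Q) + Q) + ((Q + P) · (Q ⇒ P))) = 0 + 3/4 = 3/4
((((P ⇒ Q) · (P · Q)) ⇒ ¬Q) · (¬(P ⇒ P) + (P + (P · Q)))) + (¬(P + (P ⇒ Q)) + (((Q · Q) + Q) + ((Q + P) · (Q ⇒ P)))) = 0 + 3/4 = 3/4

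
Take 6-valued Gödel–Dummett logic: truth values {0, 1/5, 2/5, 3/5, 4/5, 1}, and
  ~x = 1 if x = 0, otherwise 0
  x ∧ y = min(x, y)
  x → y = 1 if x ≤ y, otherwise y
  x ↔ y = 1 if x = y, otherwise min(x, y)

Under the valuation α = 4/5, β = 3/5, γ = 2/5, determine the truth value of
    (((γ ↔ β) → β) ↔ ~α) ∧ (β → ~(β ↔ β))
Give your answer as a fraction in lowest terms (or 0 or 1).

0

γ ↔ β = 2/5 ↔ 3/5 = 2/5
(γ ↔ β) → β = 2/5 → 3/5 = 1
~α = ~4/5 = 0
((γ ↔ β) → β) ↔ ~α = 1 ↔ 0 = 0
β ↔ β = 3/5 ↔ 3/5 = 1
~(β ↔ β) = ~1 = 0
β → ~(β ↔ β) = 3/5 → 0 = 0
(((γ ↔ β) → β) ↔ ~α) ∧ (β → ~(β ↔ β)) = 0 ∧ 0 = 0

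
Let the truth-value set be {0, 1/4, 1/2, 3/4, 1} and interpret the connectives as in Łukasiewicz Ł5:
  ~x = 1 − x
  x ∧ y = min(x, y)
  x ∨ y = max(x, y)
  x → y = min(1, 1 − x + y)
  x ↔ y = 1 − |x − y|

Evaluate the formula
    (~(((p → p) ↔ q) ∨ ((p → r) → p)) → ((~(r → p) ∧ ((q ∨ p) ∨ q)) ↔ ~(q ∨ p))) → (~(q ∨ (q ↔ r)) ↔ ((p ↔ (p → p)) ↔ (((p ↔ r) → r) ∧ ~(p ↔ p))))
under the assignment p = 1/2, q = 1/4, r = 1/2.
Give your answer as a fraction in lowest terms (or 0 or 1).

3/4

p → p = 1/2 → 1/2 = 1
(p → p) ↔ q = 1 ↔ 1/4 = 1/4
p → r = 1/2 → 1/2 = 1
(p → r) → p = 1 → 1/2 = 1/2
((p → p) ↔ q) ∨ ((p → r) → p) = 1/4 ∨ 1/2 = 1/2
~(((p → p) ↔ q) ∨ ((p → r) → p)) = ~1/2 = 1/2
r → p = 1/2 → 1/2 = 1
~(r → p) = ~1 = 0
q ∨ p = 1/4 ∨ 1/2 = 1/2
(q ∨ p) ∨ q = 1/2 ∨ 1/4 = 1/2
~(r → p) ∧ ((q ∨ p) ∨ q) = 0 ∧ 1/2 = 0
q ∨ p = 1/4 ∨ 1/2 = 1/2
~(q ∨ p) = ~1/2 = 1/2
(~(r → p) ∧ ((q ∨ p) ∨ q)) ↔ ~(q ∨ p) = 0 ↔ 1/2 = 1/2
~(((p → p) ↔ q) ∨ ((p → r) → p)) → ((~(r → p) ∧ ((q ∨ p) ∨ q)) ↔ ~(q ∨ p)) = 1/2 → 1/2 = 1
q ↔ r = 1/4 ↔ 1/2 = 3/4
q ∨ (q ↔ r) = 1/4 ∨ 3/4 = 3/4
~(q ∨ (q ↔ r)) = ~3/4 = 1/4
p → p = 1/2 → 1/2 = 1
p ↔ (p → p) = 1/2 ↔ 1 = 1/2
p ↔ r = 1/2 ↔ 1/2 = 1
(p ↔ r) → r = 1 → 1/2 = 1/2
p ↔ p = 1/2 ↔ 1/2 = 1
~(p ↔ p) = ~1 = 0
((p ↔ r) → r) ∧ ~(p ↔ p) = 1/2 ∧ 0 = 0
(p ↔ (p → p)) ↔ (((p ↔ r) → r) ∧ ~(p ↔ p)) = 1/2 ↔ 0 = 1/2
~(q ∨ (q ↔ r)) ↔ ((p ↔ (p → p)) ↔ (((p ↔ r) → r) ∧ ~(p ↔ p))) = 1/4 ↔ 1/2 = 3/4
(~(((p → p) ↔ q) ∨ ((p → r) → p)) → ((~(r → p) ∧ ((q ∨ p) ∨ q)) ↔ ~(q ∨ p))) → (~(q ∨ (q ↔ r)) ↔ ((p ↔ (p → p)) ↔ (((p ↔ r) → r) ∧ ~(p ↔ p)))) = 1 → 3/4 = 3/4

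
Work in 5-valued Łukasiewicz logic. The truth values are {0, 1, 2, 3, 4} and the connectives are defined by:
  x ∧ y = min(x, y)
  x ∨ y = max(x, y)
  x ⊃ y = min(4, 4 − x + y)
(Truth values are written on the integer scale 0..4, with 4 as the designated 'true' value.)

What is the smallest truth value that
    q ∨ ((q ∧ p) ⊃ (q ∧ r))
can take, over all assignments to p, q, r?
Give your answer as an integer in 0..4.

2

Take p = 2, q = 2, r = 0:
q ∧ p = 2 ∧ 2 = 2
q ∧ r = 2 ∧ 0 = 0
(q ∧ p) ⊃ (q ∧ r) = 2 ⊃ 0 = 2
q ∨ ((q ∧ p) ⊃ (q ∧ r)) = 2 ∨ 2 = 2
No assignment yields a value below 2, so this is the minimum.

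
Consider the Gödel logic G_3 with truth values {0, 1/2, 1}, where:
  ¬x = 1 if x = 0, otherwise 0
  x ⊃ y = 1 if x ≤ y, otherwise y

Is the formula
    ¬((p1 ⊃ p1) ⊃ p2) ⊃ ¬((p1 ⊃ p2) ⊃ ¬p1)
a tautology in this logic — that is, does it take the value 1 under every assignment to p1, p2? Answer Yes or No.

No

Counterexample: take p1 = 0, p2 = 0.
p1 ⊃ p1 = 0 ⊃ 0 = 1
(p1 ⊃ p1) ⊃ p2 = 1 ⊃ 0 = 0
¬((p1 ⊃ p1) ⊃ p2) = ¬0 = 1
p1 ⊃ p2 = 0 ⊃ 0 = 1
¬p1 = ¬0 = 1
(p1 ⊃ p2) ⊃ ¬p1 = 1 ⊃ 1 = 1
¬((p1 ⊃ p2) ⊃ ¬p1) = ¬1 = 0
¬((p1 ⊃ p1) ⊃ p2) ⊃ ¬((p1 ⊃ p2) ⊃ ¬p1) = 1 ⊃ 0 = 0
This gives 0 ≠ 1.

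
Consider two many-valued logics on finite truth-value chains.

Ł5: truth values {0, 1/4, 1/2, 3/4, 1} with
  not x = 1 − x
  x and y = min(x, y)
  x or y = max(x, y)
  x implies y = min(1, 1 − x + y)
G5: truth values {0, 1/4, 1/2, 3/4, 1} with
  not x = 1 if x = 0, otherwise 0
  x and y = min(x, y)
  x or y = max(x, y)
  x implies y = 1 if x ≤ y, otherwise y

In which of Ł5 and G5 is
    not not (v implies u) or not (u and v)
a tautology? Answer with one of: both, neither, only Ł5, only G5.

In Ł5: at u = 1/4, v = 1/2 the value is 3/4 — not a tautology.
In G5: every assignment gives 1 — tautology.

only G5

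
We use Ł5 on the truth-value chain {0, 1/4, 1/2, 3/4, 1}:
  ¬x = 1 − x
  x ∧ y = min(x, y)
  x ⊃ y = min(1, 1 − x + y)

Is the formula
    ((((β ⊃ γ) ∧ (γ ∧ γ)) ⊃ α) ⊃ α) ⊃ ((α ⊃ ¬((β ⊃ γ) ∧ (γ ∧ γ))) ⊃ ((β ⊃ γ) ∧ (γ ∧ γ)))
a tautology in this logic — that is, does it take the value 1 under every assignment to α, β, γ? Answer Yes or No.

No

Counterexample: take α = 1/4, β = 0, γ = 0.
β ⊃ γ = 0 ⊃ 0 = 1
γ ∧ γ = 0 ∧ 0 = 0
(β ⊃ γ) ∧ (γ ∧ γ) = 1 ∧ 0 = 0
((β ⊃ γ) ∧ (γ ∧ γ)) ⊃ α = 0 ⊃ 1/4 = 1
(((β ⊃ γ) ∧ (γ ∧ γ)) ⊃ α) ⊃ α = 1 ⊃ 1/4 = 1/4
β ⊃ γ = 0 ⊃ 0 = 1
γ ∧ γ = 0 ∧ 0 = 0
(β ⊃ γ) ∧ (γ ∧ γ) = 1 ∧ 0 = 0
¬((β ⊃ γ) ∧ (γ ∧ γ)) = ¬0 = 1
α ⊃ ¬((β ⊃ γ) ∧ (γ ∧ γ)) = 1/4 ⊃ 1 = 1
β ⊃ γ = 0 ⊃ 0 = 1
γ ∧ γ = 0 ∧ 0 = 0
(β ⊃ γ) ∧ (γ ∧ γ) = 1 ∧ 0 = 0
(α ⊃ ¬((β ⊃ γ) ∧ (γ ∧ γ))) ⊃ ((β ⊃ γ) ∧ (γ ∧ γ)) = 1 ⊃ 0 = 0
((((β ⊃ γ) ∧ (γ ∧ γ)) ⊃ α) ⊃ α) ⊃ ((α ⊃ ¬((β ⊃ γ) ∧ (γ ∧ γ))) ⊃ ((β ⊃ γ) ∧ (γ ∧ γ))) = 1/4 ⊃ 0 = 3/4
This gives 3/4 ≠ 1.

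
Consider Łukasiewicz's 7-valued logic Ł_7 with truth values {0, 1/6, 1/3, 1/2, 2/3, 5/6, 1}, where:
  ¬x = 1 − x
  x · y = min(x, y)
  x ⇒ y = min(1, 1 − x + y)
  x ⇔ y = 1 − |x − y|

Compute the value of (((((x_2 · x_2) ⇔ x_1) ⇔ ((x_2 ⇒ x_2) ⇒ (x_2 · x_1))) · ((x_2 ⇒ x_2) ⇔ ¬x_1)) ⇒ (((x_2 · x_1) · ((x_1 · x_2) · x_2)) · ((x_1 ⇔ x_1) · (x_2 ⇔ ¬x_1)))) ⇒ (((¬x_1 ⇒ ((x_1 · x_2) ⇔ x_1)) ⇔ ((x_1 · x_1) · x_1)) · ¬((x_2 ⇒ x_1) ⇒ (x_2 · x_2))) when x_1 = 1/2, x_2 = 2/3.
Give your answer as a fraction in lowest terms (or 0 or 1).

x_2 · x_2 = 2/3 · 2/3 = 2/3
(x_2 · x_2) ⇔ x_1 = 2/3 ⇔ 1/2 = 5/6
x_2 ⇒ x_2 = 2/3 ⇒ 2/3 = 1
x_2 · x_1 = 2/3 · 1/2 = 1/2
(x_2 ⇒ x_2) ⇒ (x_2 · x_1) = 1 ⇒ 1/2 = 1/2
((x_2 · x_2) ⇔ x_1) ⇔ ((x_2 ⇒ x_2) ⇒ (x_2 · x_1)) = 5/6 ⇔ 1/2 = 2/3
x_2 ⇒ x_2 = 2/3 ⇒ 2/3 = 1
¬x_1 = ¬1/2 = 1/2
(x_2 ⇒ x_2) ⇔ ¬x_1 = 1 ⇔ 1/2 = 1/2
(((x_2 · x_2) ⇔ x_1) ⇔ ((x_2 ⇒ x_2) ⇒ (x_2 · x_1))) · ((x_2 ⇒ x_2) ⇔ ¬x_1) = 2/3 · 1/2 = 1/2
x_2 · x_1 = 2/3 · 1/2 = 1/2
x_1 · x_2 = 1/2 · 2/3 = 1/2
(x_1 · x_2) · x_2 = 1/2 · 2/3 = 1/2
(x_2 · x_1) · ((x_1 · x_2) · x_2) = 1/2 · 1/2 = 1/2
x_1 ⇔ x_1 = 1/2 ⇔ 1/2 = 1
¬x_1 = ¬1/2 = 1/2
x_2 ⇔ ¬x_1 = 2/3 ⇔ 1/2 = 5/6
(x_1 ⇔ x_1) · (x_2 ⇔ ¬x_1) = 1 · 5/6 = 5/6
((x_2 · x_1) · ((x_1 · x_2) · x_2)) · ((x_1 ⇔ x_1) · (x_2 ⇔ ¬x_1)) = 1/2 · 5/6 = 1/2
((((x_2 · x_2) ⇔ x_1) ⇔ ((x_2 ⇒ x_2) ⇒ (x_2 · x_1))) · ((x_2 ⇒ x_2) ⇔ ¬x_1)) ⇒ (((x_2 · x_1) · ((x_1 · x_2) · x_2)) · ((x_1 ⇔ x_1) · (x_2 ⇔ ¬x_1))) = 1/2 ⇒ 1/2 = 1
¬x_1 = ¬1/2 = 1/2
x_1 · x_2 = 1/2 · 2/3 = 1/2
(x_1 · x_2) ⇔ x_1 = 1/2 ⇔ 1/2 = 1
¬x_1 ⇒ ((x_1 · x_2) ⇔ x_1) = 1/2 ⇒ 1 = 1
x_1 · x_1 = 1/2 · 1/2 = 1/2
(x_1 · x_1) · x_1 = 1/2 · 1/2 = 1/2
(¬x_1 ⇒ ((x_1 · x_2) ⇔ x_1)) ⇔ ((x_1 · x_1) · x_1) = 1 ⇔ 1/2 = 1/2
x_2 ⇒ x_1 = 2/3 ⇒ 1/2 = 5/6
x_2 · x_2 = 2/3 · 2/3 = 2/3
(x_2 ⇒ x_1) ⇒ (x_2 · x_2) = 5/6 ⇒ 2/3 = 5/6
¬((x_2 ⇒ x_1) ⇒ (x_2 · x_2)) = ¬5/6 = 1/6
((¬x_1 ⇒ ((x_1 · x_2) ⇔ x_1)) ⇔ ((x_1 · x_1) · x_1)) · ¬((x_2 ⇒ x_1) ⇒ (x_2 · x_2)) = 1/2 · 1/6 = 1/6
(((((x_2 · x_2) ⇔ x_1) ⇔ ((x_2 ⇒ x_2) ⇒ (x_2 · x_1))) · ((x_2 ⇒ x_2) ⇔ ¬x_1)) ⇒ (((x_2 · x_1) · ((x_1 · x_2) · x_2)) · ((x_1 ⇔ x_1) · (x_2 ⇔ ¬x_1)))) ⇒ (((¬x_1 ⇒ ((x_1 · x_2) ⇔ x_1)) ⇔ ((x_1 · x_1) · x_1)) · ¬((x_2 ⇒ x_1) ⇒ (x_2 · x_2))) = 1 ⇒ 1/6 = 1/6

1/6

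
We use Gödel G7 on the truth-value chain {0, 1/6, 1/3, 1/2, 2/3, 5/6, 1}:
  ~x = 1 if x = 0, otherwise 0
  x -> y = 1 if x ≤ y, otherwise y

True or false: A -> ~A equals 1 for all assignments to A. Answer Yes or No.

No

Counterexample: take A = 1/6.
~A = ~1/6 = 0
A -> ~A = 1/6 -> 0 = 0
This gives 0 ≠ 1.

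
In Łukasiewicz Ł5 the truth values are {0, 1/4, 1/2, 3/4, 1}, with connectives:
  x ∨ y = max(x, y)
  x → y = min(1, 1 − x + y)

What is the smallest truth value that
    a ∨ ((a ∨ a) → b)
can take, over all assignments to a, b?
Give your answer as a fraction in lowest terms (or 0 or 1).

Take a = 1/2, b = 0:
a ∨ a = 1/2 ∨ 1/2 = 1/2
(a ∨ a) → b = 1/2 → 0 = 1/2
a ∨ ((a ∨ a) → b) = 1/2 ∨ 1/2 = 1/2
No assignment yields a value below 1/2, so this is the minimum.

1/2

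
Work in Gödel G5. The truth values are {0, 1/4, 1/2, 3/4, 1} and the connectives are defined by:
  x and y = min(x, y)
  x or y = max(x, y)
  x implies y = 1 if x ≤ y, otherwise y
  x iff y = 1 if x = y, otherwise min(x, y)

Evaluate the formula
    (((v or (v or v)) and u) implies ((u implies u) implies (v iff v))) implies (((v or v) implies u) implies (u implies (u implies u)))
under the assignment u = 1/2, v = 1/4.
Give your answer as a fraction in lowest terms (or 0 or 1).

v or v = 1/4 or 1/4 = 1/4
v or (v or v) = 1/4 or 1/4 = 1/4
(v or (v or v)) and u = 1/4 and 1/2 = 1/4
u implies u = 1/2 implies 1/2 = 1
v iff v = 1/4 iff 1/4 = 1
(u implies u) implies (v iff v) = 1 implies 1 = 1
((v or (v or v)) and u) implies ((u implies u) implies (v iff v)) = 1/4 implies 1 = 1
v or v = 1/4 or 1/4 = 1/4
(v or v) implies u = 1/4 implies 1/2 = 1
u implies u = 1/2 implies 1/2 = 1
u implies (u implies u) = 1/2 implies 1 = 1
((v or v) implies u) implies (u implies (u implies u)) = 1 implies 1 = 1
(((v or (v or v)) and u) implies ((u implies u) implies (v iff v))) implies (((v or v) implies u) implies (u implies (u implies u))) = 1 implies 1 = 1

1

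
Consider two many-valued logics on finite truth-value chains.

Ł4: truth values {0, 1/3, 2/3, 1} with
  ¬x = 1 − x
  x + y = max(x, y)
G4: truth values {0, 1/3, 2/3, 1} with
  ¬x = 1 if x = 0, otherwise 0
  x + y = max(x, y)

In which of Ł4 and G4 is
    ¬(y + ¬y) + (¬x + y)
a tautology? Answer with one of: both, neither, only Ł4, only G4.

In Ł4: at x = 1/3, y = 0 the value is 2/3 — not a tautology.
In G4: at x = 1/3, y = 0 the value is 0 — not a tautology.

neither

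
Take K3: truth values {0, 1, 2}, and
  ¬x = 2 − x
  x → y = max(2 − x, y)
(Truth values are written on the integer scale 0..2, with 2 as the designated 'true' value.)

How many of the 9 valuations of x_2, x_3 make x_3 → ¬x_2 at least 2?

x_2 = 0, x_3 = 0 ↦ 2  ≥
x_2 = 0, x_3 = 1 ↦ 2  ≥
x_2 = 0, x_3 = 2 ↦ 2  ≥
x_2 = 1, x_3 = 0 ↦ 2  ≥
x_2 = 1, x_3 = 1 ↦ 1  <
x_2 = 1, x_3 = 2 ↦ 1  <
x_2 = 2, x_3 = 0 ↦ 2  ≥
x_2 = 2, x_3 = 1 ↦ 1  <
x_2 = 2, x_3 = 2 ↦ 0  <
So 5 of the 9 assignments meet the threshold.

5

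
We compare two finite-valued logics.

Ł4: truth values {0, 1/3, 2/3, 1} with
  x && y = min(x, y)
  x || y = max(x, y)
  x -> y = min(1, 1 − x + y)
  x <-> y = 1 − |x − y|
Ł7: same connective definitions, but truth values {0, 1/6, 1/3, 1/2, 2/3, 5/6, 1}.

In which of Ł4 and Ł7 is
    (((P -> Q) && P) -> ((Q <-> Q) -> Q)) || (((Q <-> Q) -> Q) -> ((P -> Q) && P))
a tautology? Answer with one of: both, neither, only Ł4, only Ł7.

both

In Ł4: every assignment gives 1 — tautology.
In Ł7: every assignment gives 1 — tautology.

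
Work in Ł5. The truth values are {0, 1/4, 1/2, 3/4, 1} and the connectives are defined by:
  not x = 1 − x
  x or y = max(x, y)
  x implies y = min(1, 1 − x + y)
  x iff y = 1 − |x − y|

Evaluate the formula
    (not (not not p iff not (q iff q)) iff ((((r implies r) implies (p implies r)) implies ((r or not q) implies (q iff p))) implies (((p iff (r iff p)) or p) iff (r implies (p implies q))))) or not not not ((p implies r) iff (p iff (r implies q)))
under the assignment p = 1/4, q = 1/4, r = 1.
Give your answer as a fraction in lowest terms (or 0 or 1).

1/4

not p = not 1/4 = 3/4
not not p = not 3/4 = 1/4
q iff q = 1/4 iff 1/4 = 1
not (q iff q) = not 1 = 0
not not p iff not (q iff q) = 1/4 iff 0 = 3/4
not (not not p iff not (q iff q)) = not 3/4 = 1/4
r implies r = 1 implies 1 = 1
p implies r = 1/4 implies 1 = 1
(r implies r) implies (p implies r) = 1 implies 1 = 1
not q = not 1/4 = 3/4
r or not q = 1 or 3/4 = 1
q iff p = 1/4 iff 1/4 = 1
(r or not q) implies (q iff p) = 1 implies 1 = 1
((r implies r) implies (p implies r)) implies ((r or not q) implies (q iff p)) = 1 implies 1 = 1
r iff p = 1 iff 1/4 = 1/4
p iff (r iff p) = 1/4 iff 1/4 = 1
(p iff (r iff p)) or p = 1 or 1/4 = 1
p implies q = 1/4 implies 1/4 = 1
r implies (p implies q) = 1 implies 1 = 1
((p iff (r iff p)) or p) iff (r implies (p implies q)) = 1 iff 1 = 1
(((r implies r) implies (p implies r)) implies ((r or not q) implies (q iff p))) implies (((p iff (r iff p)) or p) iff (r implies (p implies q))) = 1 implies 1 = 1
not (not not p iff not (q iff q)) iff ((((r implies r) implies (p implies r)) implies ((r or not q) implies (q iff p))) implies (((p iff (r iff p)) or p) iff (r implies (p implies q)))) = 1/4 iff 1 = 1/4
p implies r = 1/4 implies 1 = 1
r implies q = 1 implies 1/4 = 1/4
p iff (r implies q) = 1/4 iff 1/4 = 1
(p implies r) iff (p iff (r implies q)) = 1 iff 1 = 1
not ((p implies r) iff (p iff (r implies q))) = not 1 = 0
not not ((p implies r) iff (p iff (r implies q))) = not 0 = 1
not not not ((p implies r) iff (p iff (r implies q))) = not 1 = 0
(not (not not p iff not (q iff q)) iff ((((r implies r) implies (p implies r)) implies ((r or not q) implies (q iff p))) implies (((p iff (r iff p)) or p) iff (r implies (p implies q))))) or not not not ((p implies r) iff (p iff (r implies q))) = 1/4 or 0 = 1/4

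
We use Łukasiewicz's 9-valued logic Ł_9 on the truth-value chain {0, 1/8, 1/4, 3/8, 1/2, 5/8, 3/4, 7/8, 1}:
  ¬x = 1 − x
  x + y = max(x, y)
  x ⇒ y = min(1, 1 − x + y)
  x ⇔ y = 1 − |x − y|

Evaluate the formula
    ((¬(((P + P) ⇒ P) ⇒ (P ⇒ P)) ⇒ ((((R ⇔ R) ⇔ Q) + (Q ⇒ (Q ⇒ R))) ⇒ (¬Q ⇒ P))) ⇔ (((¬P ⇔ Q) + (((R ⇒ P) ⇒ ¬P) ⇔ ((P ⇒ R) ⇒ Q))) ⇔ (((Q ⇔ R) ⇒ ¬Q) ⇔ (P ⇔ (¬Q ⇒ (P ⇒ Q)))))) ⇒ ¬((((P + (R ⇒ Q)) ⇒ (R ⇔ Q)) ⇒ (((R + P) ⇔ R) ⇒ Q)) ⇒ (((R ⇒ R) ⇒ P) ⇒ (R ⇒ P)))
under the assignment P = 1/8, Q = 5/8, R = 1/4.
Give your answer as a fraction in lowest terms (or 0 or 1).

P + P = 1/8 + 1/8 = 1/8
(P + P) ⇒ P = 1/8 ⇒ 1/8 = 1
P ⇒ P = 1/8 ⇒ 1/8 = 1
((P + P) ⇒ P) ⇒ (P ⇒ P) = 1 ⇒ 1 = 1
¬(((P + P) ⇒ P) ⇒ (P ⇒ P)) = ¬1 = 0
R ⇔ R = 1/4 ⇔ 1/4 = 1
(R ⇔ R) ⇔ Q = 1 ⇔ 5/8 = 5/8
Q ⇒ R = 5/8 ⇒ 1/4 = 5/8
Q ⇒ (Q ⇒ R) = 5/8 ⇒ 5/8 = 1
((R ⇔ R) ⇔ Q) + (Q ⇒ (Q ⇒ R)) = 5/8 + 1 = 1
¬Q = ¬5/8 = 3/8
¬Q ⇒ P = 3/8 ⇒ 1/8 = 3/4
(((R ⇔ R) ⇔ Q) + (Q ⇒ (Q ⇒ R))) ⇒ (¬Q ⇒ P) = 1 ⇒ 3/4 = 3/4
¬(((P + P) ⇒ P) ⇒ (P ⇒ P)) ⇒ ((((R ⇔ R) ⇔ Q) + (Q ⇒ (Q ⇒ R))) ⇒ (¬Q ⇒ P)) = 0 ⇒ 3/4 = 1
¬P = ¬1/8 = 7/8
¬P ⇔ Q = 7/8 ⇔ 5/8 = 3/4
R ⇒ P = 1/4 ⇒ 1/8 = 7/8
¬P = ¬1/8 = 7/8
(R ⇒ P) ⇒ ¬P = 7/8 ⇒ 7/8 = 1
P ⇒ R = 1/8 ⇒ 1/4 = 1
(P ⇒ R) ⇒ Q = 1 ⇒ 5/8 = 5/8
((R ⇒ P) ⇒ ¬P) ⇔ ((P ⇒ R) ⇒ Q) = 1 ⇔ 5/8 = 5/8
(¬P ⇔ Q) + (((R ⇒ P) ⇒ ¬P) ⇔ ((P ⇒ R) ⇒ Q)) = 3/4 + 5/8 = 3/4
Q ⇔ R = 5/8 ⇔ 1/4 = 5/8
¬Q = ¬5/8 = 3/8
(Q ⇔ R) ⇒ ¬Q = 5/8 ⇒ 3/8 = 3/4
¬Q = ¬5/8 = 3/8
P ⇒ Q = 1/8 ⇒ 5/8 = 1
¬Q ⇒ (P ⇒ Q) = 3/8 ⇒ 1 = 1
P ⇔ (¬Q ⇒ (P ⇒ Q)) = 1/8 ⇔ 1 = 1/8
((Q ⇔ R) ⇒ ¬Q) ⇔ (P ⇔ (¬Q ⇒ (P ⇒ Q))) = 3/4 ⇔ 1/8 = 3/8
((¬P ⇔ Q) + (((R ⇒ P) ⇒ ¬P) ⇔ ((P ⇒ R) ⇒ Q))) ⇔ (((Q ⇔ R) ⇒ ¬Q) ⇔ (P ⇔ (¬Q ⇒ (P ⇒ Q)))) = 3/4 ⇔ 3/8 = 5/8
(¬(((P + P) ⇒ P) ⇒ (P ⇒ P)) ⇒ ((((R ⇔ R) ⇔ Q) + (Q ⇒ (Q ⇒ R))) ⇒ (¬Q ⇒ P))) ⇔ (((¬P ⇔ Q) + (((R ⇒ P) ⇒ ¬P) ⇔ ((P ⇒ R) ⇒ Q))) ⇔ (((Q ⇔ R) ⇒ ¬Q) ⇔ (P ⇔ (¬Q ⇒ (P ⇒ Q))))) = 1 ⇔ 5/8 = 5/8
R ⇒ Q = 1/4 ⇒ 5/8 = 1
P + (R ⇒ Q) = 1/8 + 1 = 1
R ⇔ Q = 1/4 ⇔ 5/8 = 5/8
(P + (R ⇒ Q)) ⇒ (R ⇔ Q) = 1 ⇒ 5/8 = 5/8
R + P = 1/4 + 1/8 = 1/4
(R + P) ⇔ R = 1/4 ⇔ 1/4 = 1
((R + P) ⇔ R) ⇒ Q = 1 ⇒ 5/8 = 5/8
((P + (R ⇒ Q)) ⇒ (R ⇔ Q)) ⇒ (((R + P) ⇔ R) ⇒ Q) = 5/8 ⇒ 5/8 = 1
R ⇒ R = 1/4 ⇒ 1/4 = 1
(R ⇒ R) ⇒ P = 1 ⇒ 1/8 = 1/8
R ⇒ P = 1/4 ⇒ 1/8 = 7/8
((R ⇒ R) ⇒ P) ⇒ (R ⇒ P) = 1/8 ⇒ 7/8 = 1
(((P + (R ⇒ Q)) ⇒ (R ⇔ Q)) ⇒ (((R + P) ⇔ R) ⇒ Q)) ⇒ (((R ⇒ R) ⇒ P) ⇒ (R ⇒ P)) = 1 ⇒ 1 = 1
¬((((P + (R ⇒ Q)) ⇒ (R ⇔ Q)) ⇒ (((R + P) ⇔ R) ⇒ Q)) ⇒ (((R ⇒ R) ⇒ P) ⇒ (R ⇒ P))) = ¬1 = 0
((¬(((P + P) ⇒ P) ⇒ (P ⇒ P)) ⇒ ((((R ⇔ R) ⇔ Q) + (Q ⇒ (Q ⇒ R))) ⇒ (¬Q ⇒ P))) ⇔ (((¬P ⇔ Q) + (((R ⇒ P) ⇒ ¬P) ⇔ ((P ⇒ R) ⇒ Q))) ⇔ (((Q ⇔ R) ⇒ ¬Q) ⇔ (P ⇔ (¬Q ⇒ (P ⇒ Q)))))) ⇒ ¬((((P + (R ⇒ Q)) ⇒ (R ⇔ Q)) ⇒ (((R + P) ⇔ R) ⇒ Q)) ⇒ (((R ⇒ R) ⇒ P) ⇒ (R ⇒ P))) = 5/8 ⇒ 0 = 3/8

3/8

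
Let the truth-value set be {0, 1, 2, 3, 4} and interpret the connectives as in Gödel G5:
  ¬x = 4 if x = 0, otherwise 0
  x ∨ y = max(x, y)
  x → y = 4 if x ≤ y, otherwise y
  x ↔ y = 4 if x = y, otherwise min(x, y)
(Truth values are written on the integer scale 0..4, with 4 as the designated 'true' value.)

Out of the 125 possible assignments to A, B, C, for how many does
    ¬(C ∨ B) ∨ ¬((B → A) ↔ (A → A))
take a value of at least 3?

value 4: 25 assignments (counts)
value 0: 100 assignments
So 25 of the 125 assignments meet the threshold.

25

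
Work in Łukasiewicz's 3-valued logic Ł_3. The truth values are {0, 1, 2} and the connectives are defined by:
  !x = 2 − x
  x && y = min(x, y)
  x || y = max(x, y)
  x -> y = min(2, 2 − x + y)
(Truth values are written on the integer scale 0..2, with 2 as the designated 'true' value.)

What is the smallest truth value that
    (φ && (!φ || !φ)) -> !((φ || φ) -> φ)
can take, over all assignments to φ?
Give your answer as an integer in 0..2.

Take φ = 1:
!φ = !1 = 1
!φ = !1 = 1
!φ || !φ = 1 || 1 = 1
φ && (!φ || !φ) = 1 && 1 = 1
φ || φ = 1 || 1 = 1
(φ || φ) -> φ = 1 -> 1 = 2
!((φ || φ) -> φ) = !2 = 0
(φ && (!φ || !φ)) -> !((φ || φ) -> φ) = 1 -> 0 = 1
No assignment yields a value below 1, so this is the minimum.

1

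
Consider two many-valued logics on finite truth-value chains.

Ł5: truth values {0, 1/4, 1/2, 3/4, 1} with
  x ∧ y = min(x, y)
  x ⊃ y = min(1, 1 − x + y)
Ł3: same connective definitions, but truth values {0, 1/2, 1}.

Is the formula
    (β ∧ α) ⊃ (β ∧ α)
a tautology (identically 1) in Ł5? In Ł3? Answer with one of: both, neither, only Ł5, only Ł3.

both

In Ł5: every assignment gives 1 — tautology.
In Ł3: every assignment gives 1 — tautology.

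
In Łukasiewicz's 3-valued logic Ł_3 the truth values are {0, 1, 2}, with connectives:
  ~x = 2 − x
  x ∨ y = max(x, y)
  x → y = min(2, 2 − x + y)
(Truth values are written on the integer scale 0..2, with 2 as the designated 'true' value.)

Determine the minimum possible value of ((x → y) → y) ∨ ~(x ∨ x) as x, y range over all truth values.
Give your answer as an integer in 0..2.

1

Take x = 1, y = 0:
x → y = 1 → 0 = 1
(x → y) → y = 1 → 0 = 1
x ∨ x = 1 ∨ 1 = 1
~(x ∨ x) = ~1 = 1
((x → y) → y) ∨ ~(x ∨ x) = 1 ∨ 1 = 1
No assignment yields a value below 1, so this is the minimum.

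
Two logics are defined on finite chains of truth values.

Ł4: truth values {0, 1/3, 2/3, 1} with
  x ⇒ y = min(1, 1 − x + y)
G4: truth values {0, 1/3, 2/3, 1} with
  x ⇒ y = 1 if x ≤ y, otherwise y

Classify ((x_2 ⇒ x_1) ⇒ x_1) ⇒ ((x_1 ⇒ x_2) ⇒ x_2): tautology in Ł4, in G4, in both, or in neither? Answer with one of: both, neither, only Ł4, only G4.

In Ł4: every assignment gives 1 — tautology.
In G4: at x_1 = 0, x_2 = 1/3 the value is 1/3 — not a tautology.

only Ł4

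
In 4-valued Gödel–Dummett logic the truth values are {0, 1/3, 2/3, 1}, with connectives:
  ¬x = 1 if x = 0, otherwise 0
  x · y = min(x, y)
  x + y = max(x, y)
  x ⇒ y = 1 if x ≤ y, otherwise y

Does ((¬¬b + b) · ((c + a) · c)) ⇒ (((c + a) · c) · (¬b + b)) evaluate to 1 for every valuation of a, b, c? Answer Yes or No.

Counterexample: take a = 0, b = 1/3, c = 2/3.
¬b = ¬1/3 = 0
¬¬b = ¬0 = 1
¬¬b + b = 1 + 1/3 = 1
c + a = 2/3 + 0 = 2/3
(c + a) · c = 2/3 · 2/3 = 2/3
(¬¬b + b) · ((c + a) · c) = 1 · 2/3 = 2/3
c + a = 2/3 + 0 = 2/3
(c + a) · c = 2/3 · 2/3 = 2/3
¬b = ¬1/3 = 0
¬b + b = 0 + 1/3 = 1/3
((c + a) · c) · (¬b + b) = 2/3 · 1/3 = 1/3
((¬¬b + b) · ((c + a) · c)) ⇒ (((c + a) · c) · (¬b + b)) = 2/3 ⇒ 1/3 = 1/3
This gives 1/3 ≠ 1.

No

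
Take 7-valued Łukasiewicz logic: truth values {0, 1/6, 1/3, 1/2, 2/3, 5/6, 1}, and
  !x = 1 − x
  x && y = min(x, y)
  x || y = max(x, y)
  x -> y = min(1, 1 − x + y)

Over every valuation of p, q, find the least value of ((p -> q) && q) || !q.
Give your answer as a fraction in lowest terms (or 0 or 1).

Take p = 0, q = 1/2:
p -> q = 0 -> 1/2 = 1
(p -> q) && q = 1 && 1/2 = 1/2
!q = !1/2 = 1/2
((p -> q) && q) || !q = 1/2 || 1/2 = 1/2
No assignment yields a value below 1/2, so this is the minimum.

1/2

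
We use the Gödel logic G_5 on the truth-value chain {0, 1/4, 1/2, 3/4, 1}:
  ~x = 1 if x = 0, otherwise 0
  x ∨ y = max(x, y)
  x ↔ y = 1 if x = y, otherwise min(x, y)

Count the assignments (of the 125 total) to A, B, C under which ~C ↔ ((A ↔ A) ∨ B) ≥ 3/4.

value 1: 25 assignments (counts)
value 0: 100 assignments
So 25 of the 125 assignments meet the threshold.

25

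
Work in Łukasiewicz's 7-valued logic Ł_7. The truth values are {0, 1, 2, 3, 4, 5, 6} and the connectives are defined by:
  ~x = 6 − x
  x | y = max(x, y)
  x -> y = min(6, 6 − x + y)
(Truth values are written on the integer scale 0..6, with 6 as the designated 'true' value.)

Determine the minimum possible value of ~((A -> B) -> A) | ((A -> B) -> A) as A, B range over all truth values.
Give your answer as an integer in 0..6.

3

Take A = 2, B = 1:
A -> B = 2 -> 1 = 5
(A -> B) -> A = 5 -> 2 = 3
~((A -> B) -> A) = ~3 = 3
A -> B = 2 -> 1 = 5
(A -> B) -> A = 5 -> 2 = 3
~((A -> B) -> A) | ((A -> B) -> A) = 3 | 3 = 3
No assignment yields a value below 3, so this is the minimum.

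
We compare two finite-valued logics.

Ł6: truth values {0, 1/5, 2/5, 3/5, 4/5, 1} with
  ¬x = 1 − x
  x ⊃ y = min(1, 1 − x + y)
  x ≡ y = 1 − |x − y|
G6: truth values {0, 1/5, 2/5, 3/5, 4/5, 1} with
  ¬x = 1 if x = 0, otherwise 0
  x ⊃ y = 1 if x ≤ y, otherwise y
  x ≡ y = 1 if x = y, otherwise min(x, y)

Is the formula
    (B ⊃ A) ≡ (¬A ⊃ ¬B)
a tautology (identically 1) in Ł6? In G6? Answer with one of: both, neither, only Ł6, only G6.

In Ł6: every assignment gives 1 — tautology.
In G6: at A = 1/5, B = 2/5 the value is 1/5 — not a tautology.

only Ł6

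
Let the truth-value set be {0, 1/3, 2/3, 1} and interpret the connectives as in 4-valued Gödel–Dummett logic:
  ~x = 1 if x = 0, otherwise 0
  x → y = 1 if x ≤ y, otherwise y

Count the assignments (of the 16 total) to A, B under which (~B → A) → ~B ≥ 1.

A = 0, B = 0 ↦ 1  ≥
A = 0, B = 1/3 ↦ 0  <
A = 0, B = 2/3 ↦ 0  <
A = 0, B = 1 ↦ 0  <
A = 1/3, B = 0 ↦ 1  ≥
A = 1/3, B = 1/3 ↦ 0  <
A = 1/3, B = 2/3 ↦ 0  <
A = 1/3, B = 1 ↦ 0  <
A = 2/3, B = 0 ↦ 1  ≥
A = 2/3, B = 1/3 ↦ 0  <
A = 2/3, B = 2/3 ↦ 0  <
A = 2/3, B = 1 ↦ 0  <
A = 1, B = 0 ↦ 1  ≥
A = 1, B = 1/3 ↦ 0  <
A = 1, B = 2/3 ↦ 0  <
A = 1, B = 1 ↦ 0  <
So 4 of the 16 assignments meet the threshold.

4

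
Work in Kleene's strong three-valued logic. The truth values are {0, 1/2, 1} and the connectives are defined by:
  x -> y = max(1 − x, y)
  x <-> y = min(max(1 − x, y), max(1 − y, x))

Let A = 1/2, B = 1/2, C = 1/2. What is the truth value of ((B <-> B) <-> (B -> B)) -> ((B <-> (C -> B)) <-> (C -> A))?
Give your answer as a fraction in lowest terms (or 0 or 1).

1/2

B <-> B = 1/2 <-> 1/2 = 1/2
B -> B = 1/2 -> 1/2 = 1/2
(B <-> B) <-> (B -> B) = 1/2 <-> 1/2 = 1/2
C -> B = 1/2 -> 1/2 = 1/2
B <-> (C -> B) = 1/2 <-> 1/2 = 1/2
C -> A = 1/2 -> 1/2 = 1/2
(B <-> (C -> B)) <-> (C -> A) = 1/2 <-> 1/2 = 1/2
((B <-> B) <-> (B -> B)) -> ((B <-> (C -> B)) <-> (C -> A)) = 1/2 -> 1/2 = 1/2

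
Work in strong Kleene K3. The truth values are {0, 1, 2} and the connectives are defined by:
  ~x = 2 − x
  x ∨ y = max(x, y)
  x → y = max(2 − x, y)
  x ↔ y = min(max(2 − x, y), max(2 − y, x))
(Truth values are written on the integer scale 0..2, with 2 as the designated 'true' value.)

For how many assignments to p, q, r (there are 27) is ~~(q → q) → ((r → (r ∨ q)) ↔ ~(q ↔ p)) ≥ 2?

value 2: 5 assignments (counts)
value 1: 17 assignments
value 0: 5 assignments
So 5 of the 27 assignments meet the threshold.

5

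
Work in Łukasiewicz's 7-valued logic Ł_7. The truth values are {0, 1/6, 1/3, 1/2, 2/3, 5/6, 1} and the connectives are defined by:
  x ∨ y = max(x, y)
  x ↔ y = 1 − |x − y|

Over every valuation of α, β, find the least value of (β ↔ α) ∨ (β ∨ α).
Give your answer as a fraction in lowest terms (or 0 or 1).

Take α = 0, β = 1/2:
β ↔ α = 1/2 ↔ 0 = 1/2
β ∨ α = 1/2 ∨ 0 = 1/2
(β ↔ α) ∨ (β ∨ α) = 1/2 ∨ 1/2 = 1/2
No assignment yields a value below 1/2, so this is the minimum.

1/2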